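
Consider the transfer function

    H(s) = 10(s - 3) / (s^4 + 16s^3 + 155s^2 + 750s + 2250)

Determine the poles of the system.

s = -3 ± 6j, -5 ± 5j

The poles are the roots of the denominator s^4 + 16s^3 + 155s^2 + 750s + 2250 = 0.
No real roots exist; factor into two real quadratics: (s^2 + 6s + 45)(s^2 + 10s + 50) = 0.
Each quadratic gives a conjugate pair via the quadratic formula.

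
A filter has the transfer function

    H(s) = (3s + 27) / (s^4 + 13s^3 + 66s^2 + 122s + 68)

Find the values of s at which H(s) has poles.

s = -1, -5 ± 3j, -2

The poles are the roots of the denominator s^4 + 13s^3 + 66s^2 + 122s + 68 = 0.
Trying s = -1: the polynomial evaluates to 0, so (s + 1) is a factor.
Dividing out leaves s^3 + 12s^2 + 54s + 68 = 0.
This factors further as (s^2 + 10s + 34)(s + 2) = 0.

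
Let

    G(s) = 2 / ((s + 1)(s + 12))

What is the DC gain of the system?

G(0) = 1/6 ≈ 0.1667

At s = 0 each factor (s + a) contributes a and each (s^2 + bs + c) contributes c.
G(0) = 2·1 / ((1) · (12)) = 2/12 = 1/6.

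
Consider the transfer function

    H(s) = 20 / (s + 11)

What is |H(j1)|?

|H(j1)| ≈ 1.811

Substitute s = j1: numerator = 20, denominator = 11 + j1.
|H(j1)| = |20| / |11 + j1| = 20 / 11.045 ≈ 1.811.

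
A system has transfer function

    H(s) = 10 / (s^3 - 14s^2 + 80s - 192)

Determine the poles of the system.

The poles are the roots of the denominator s^3 - 14s^2 + 80s - 192 = 0.
Trying s = 6: the polynomial evaluates to 0, so (s - 6) is a factor.
Dividing out leaves s^2 - 8s + 32 = 0.
The quadratic formula then gives s = 4 ± 4j.

s = 4 + 4j, 4 - 4j, 6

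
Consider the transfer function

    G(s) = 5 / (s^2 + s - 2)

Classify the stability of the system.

The denominator s^2 + s - 2 factors as (s - 1)(s + 2), giving poles at s = 1, -2.
Since the pole(s) at s = 1 lie in the right half-plane, the system is unstable.

unstable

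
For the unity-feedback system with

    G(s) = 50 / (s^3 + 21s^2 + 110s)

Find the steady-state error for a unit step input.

G(s) has one pole at the origin.
This is a Type 1 system; for a step input the steady-state error is zero.

e_ss = 0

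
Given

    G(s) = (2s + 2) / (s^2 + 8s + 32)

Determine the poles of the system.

s = -4 ± 4j

The poles are the roots of the denominator s^2 + 8s + 32 = 0.
Using the quadratic formula: s = (-8 ± √(-64))/2 = -4 ± 4j.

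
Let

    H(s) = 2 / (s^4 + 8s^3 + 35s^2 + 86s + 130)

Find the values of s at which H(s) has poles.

s = -1 + 3j, -1 - 3j, -3 + 2j, -3 - 2j

The poles are the roots of the denominator s^4 + 8s^3 + 35s^2 + 86s + 130 = 0.
No real roots exist; factor into two real quadratics: (s^2 + 2s + 10)(s^2 + 6s + 13) = 0.
Each quadratic gives a conjugate pair via the quadratic formula.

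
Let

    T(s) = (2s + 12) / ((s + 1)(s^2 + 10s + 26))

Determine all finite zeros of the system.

Set the numerator to zero: 2s + 12 = 0, i.e. 2·(s + 6) = 0.
So s = -6.

s = -6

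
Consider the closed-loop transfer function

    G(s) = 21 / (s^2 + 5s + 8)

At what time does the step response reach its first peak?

Comparing s^2 + 5s + 8 to s^2 + 2ζωₙs + ωₙ²: ωₙ = √8 ≈ 2.828 rad/s and ζ = 5/(2·√8) ≈ 0.8839.
ζωₙ = 5/2 = 2.5, so ω_d = ωₙ√(1−ζ²) = √(ωₙ² − (ζωₙ)²) = √(8 − 2.5²) = √1.75 ≈ 1.323 rad/s.
t_p = π/ω_d = π/1.323 ≈ 2.375 s.

t_p ≈ 2.375 s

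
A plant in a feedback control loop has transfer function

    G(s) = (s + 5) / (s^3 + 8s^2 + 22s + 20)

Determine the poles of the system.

The poles are the roots of the denominator s^3 + 8s^2 + 22s + 20 = 0.
Trying s = -2: the polynomial evaluates to 0, so (s + 2) is a factor.
Dividing out leaves s^2 + 6s + 10 = 0.
The quadratic formula then gives s = -3 ± 1j.

s = -3 + j, -3 - j, -2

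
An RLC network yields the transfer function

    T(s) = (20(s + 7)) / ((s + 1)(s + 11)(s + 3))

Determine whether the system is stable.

The poles can be read from the denominator factors: s = -1, -11, -3.
Since all poles lie strictly in the left half-plane, the system is stable.

stable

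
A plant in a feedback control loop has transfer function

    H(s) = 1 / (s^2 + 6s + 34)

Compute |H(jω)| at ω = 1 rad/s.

Substitute s = j1: numerator = 1, denominator = 33 + j6.
|H(j1)| = |1| / |33 + j6| = 1 / 33.541 ≈ 0.02981.

|H(j1)| ≈ 0.02981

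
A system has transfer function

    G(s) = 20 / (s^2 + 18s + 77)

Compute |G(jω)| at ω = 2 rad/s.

|G(j2)| ≈ 0.2457

Substitute s = j2: numerator = 20, denominator = 73 + j36.
|G(j2)| = |20| / |73 + j36| = 20 / 81.394 ≈ 0.2457.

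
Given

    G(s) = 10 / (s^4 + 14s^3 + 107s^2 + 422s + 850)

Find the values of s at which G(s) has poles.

s = -3 ± 5j, -4 ± 3j

The poles are the roots of the denominator s^4 + 14s^3 + 107s^2 + 422s + 850 = 0.
No real roots exist; factor into two real quadratics: (s^2 + 6s + 34)(s^2 + 8s + 25) = 0.
Each quadratic gives a conjugate pair via the quadratic formula.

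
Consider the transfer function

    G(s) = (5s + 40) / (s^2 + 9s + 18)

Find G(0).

Set s = 0: G(0) = (40) / (18) = 20/9.

G(0) = 20/9 ≈ 2.222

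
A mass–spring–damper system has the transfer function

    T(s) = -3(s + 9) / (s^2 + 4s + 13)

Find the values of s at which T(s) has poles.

s = -2 ± 3j

The poles are the roots of the denominator s^2 + 4s + 13 = 0.
Using the quadratic formula: s = (-4 ± √(-36))/2 = -2 ± 3j.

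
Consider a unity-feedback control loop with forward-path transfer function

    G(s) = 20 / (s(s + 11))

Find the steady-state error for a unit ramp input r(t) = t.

G(s) has one pole at the origin.
This is a Type 1 system. Kv = lim_{s→0} s·G(s) = 20/11.
e_ss = 1/Kv = 1/(20/11) = 11/20 ≈ 0.5500.

e_ss = 0.5500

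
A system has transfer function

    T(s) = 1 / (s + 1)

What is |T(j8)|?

|T(j8)| ≈ 0.1240

Substitute s = j8: numerator = 1, denominator = 1 + j8.
|T(j8)| = |1| / |1 + j8| = 1 / 8.0623 ≈ 0.1240.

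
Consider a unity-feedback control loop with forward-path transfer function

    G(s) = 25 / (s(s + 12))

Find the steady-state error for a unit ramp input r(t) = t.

G(s) has one pole at the origin.
This is a Type 1 system. Kv = lim_{s→0} s·G(s) = 25/12.
e_ss = 1/Kv = 1/(25/12) = 12/25 ≈ 0.4800.

e_ss = 0.4800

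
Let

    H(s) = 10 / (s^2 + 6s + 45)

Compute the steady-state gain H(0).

Set s = 0: H(0) = (10) / (45) = 2/9.

H(0) = 2/9 ≈ 0.2222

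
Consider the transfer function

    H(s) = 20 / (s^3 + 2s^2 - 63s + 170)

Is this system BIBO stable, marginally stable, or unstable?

The denominator s^3 + 2s^2 - 63s + 170 factors as (s + 10)(s^2 - 8s + 17), giving poles at s = -10, 4 + j, 4 - j.
Since the pole(s) at s = 4 + j, 4 - j lie in the right half-plane, the system is unstable.

unstable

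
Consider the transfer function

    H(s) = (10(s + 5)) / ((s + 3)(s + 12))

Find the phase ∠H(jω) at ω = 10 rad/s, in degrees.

∠H(j10) ≈ -49.67°

At s = j10: numerator = 50 + j100, denominator = -64 + j150.
∠H = ∠num − ∠den = 63.435° − (113.11°) = -49.67°.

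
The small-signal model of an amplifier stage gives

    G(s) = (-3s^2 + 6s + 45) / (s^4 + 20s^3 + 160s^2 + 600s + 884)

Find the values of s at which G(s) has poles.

The poles are the roots of the denominator s^4 + 20s^3 + 160s^2 + 600s + 884 = 0.
No real roots exist; factor into two real quadratics: (s^2 + 10s + 34)(s^2 + 10s + 26) = 0.
Each quadratic gives a conjugate pair via the quadratic formula.

s = -5 + 3j, -5 - 3j, -5 + j, -5 - j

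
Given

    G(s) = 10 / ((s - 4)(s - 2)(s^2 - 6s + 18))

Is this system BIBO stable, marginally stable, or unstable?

unstable

The poles can be read from the denominator factors: s = 4, 2, 3 + 3j, 3 - 3j.
Since the pole(s) at s = 4, 2, 3 + 3j, 3 - 3j lie in the right half-plane, the system is unstable.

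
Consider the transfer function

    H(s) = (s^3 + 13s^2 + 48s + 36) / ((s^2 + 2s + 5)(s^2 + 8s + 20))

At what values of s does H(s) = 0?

s = -6, -1, -6

Set the numerator to zero: s^3 + 13s^2 + 48s + 36 = 0.
Factoring: (s + 6)^2(s + 1) = 0.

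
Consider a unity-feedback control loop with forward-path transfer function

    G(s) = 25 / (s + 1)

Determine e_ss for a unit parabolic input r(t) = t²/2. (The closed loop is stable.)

G(s) has no poles at the origin.
This is a Type 0 system; Ka = lim_{s→0} s^2·G(s) = 0, so the steady-state error for a parabola input is infinite.

e_ss = ∞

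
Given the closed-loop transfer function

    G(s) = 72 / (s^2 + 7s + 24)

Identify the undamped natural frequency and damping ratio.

ωₙ ≈ 4.899 rad/s, ζ ≈ 0.7144

Compare the denominator to the standard form s^2 + 2ζωₙs + ωₙ².
ωₙ² = 24, so ωₙ = √24 ≈ 4.899 rad/s.
2ζωₙ = 7, so ζ = 7/(2·√24) ≈ 0.7144.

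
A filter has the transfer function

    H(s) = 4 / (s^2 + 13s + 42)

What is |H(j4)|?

|H(j4)| ≈ 0.06880

Substitute s = j4: numerator = 4, denominator = 26 + j52.
|H(j4)| = |4| / |26 + j52| = 4 / 58.138 ≈ 0.06880.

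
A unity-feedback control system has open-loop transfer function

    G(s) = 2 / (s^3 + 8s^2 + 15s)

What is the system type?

Type 1

Factor s from the denominator: s^3 + 8s^2 + 15s = s·(s^2 + 8s + 15).
There is 1 pole at the origin, so the system is Type 1.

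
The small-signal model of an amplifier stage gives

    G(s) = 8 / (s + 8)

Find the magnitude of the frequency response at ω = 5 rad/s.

Substitute s = j5: numerator = 8, denominator = 8 + j5.
|G(j5)| = |8| / |8 + j5| = 8 / 9.4340 ≈ 0.8480.

|G(j5)| ≈ 0.8480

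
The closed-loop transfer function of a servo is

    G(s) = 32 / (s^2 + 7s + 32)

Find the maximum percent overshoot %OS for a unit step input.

%OS ≈ 8.42%

Comparing s^2 + 7s + 32 to s^2 + 2ζωₙs + ωₙ²: ωₙ = √32 ≈ 5.657 rad/s and ζ = 7/(2·√32) ≈ 0.6187.
%OS = 100·exp(−πζ/√(1−ζ²)) = 100·exp(−π·0.6187/√(1−0.6187²)) ≈ 8.42%.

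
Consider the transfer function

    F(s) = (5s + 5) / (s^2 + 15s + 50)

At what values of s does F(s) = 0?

s = -1

Set the numerator to zero: 5s + 5 = 0, i.e. 5·(s + 1) = 0.
So s = -1.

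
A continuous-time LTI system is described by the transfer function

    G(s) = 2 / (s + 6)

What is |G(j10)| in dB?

|G(j10)|_dB ≈ -15.3 dB

Substitute s = j10: numerator = 2, denominator = 6 + j10.
|G(j10)| = |2| / |6 + j10| = 2 / 11.662 ≈ 0.1715.
In decibels: 20·log₁₀(0.1715) ≈ -15.3 dB.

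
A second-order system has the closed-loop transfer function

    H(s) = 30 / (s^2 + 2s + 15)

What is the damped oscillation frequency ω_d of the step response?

Comparing s^2 + 2s + 15 to s^2 + 2ζωₙs + ωₙ²: ωₙ = √15 ≈ 3.873 rad/s and ζ = 2/(2·√15) ≈ 0.2582.
ζωₙ = 2/2 = 1, so ω_d = ωₙ√(1−ζ²) = √(ωₙ² − (ζωₙ)²) = √(15 − 1²) = √14 ≈ 3.742 rad/s.

ω_d ≈ 3.742 rad/s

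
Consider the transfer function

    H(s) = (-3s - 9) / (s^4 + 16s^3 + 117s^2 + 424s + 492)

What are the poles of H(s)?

The poles are the roots of the denominator s^4 + 16s^3 + 117s^2 + 424s + 492 = 0.
Trying s = -6: the polynomial evaluates to 0, so (s + 6) is a factor.
Dividing out leaves s^3 + 10s^2 + 57s + 82 = 0.
This factors further as (s^2 + 8s + 41)(s + 2) = 0.

s = -4 + 5j, -4 - 5j, -6, -2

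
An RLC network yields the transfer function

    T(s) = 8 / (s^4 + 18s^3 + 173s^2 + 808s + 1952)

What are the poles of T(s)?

The poles are the roots of the denominator s^4 + 18s^3 + 173s^2 + 808s + 1952 = 0.
No real roots exist; factor into two real quadratics: (s^2 + 8s + 32)(s^2 + 10s + 61) = 0.
Each quadratic gives a conjugate pair via the quadratic formula.

s = -4 + 4j, -4 - 4j, -5 + 6j, -5 - 6j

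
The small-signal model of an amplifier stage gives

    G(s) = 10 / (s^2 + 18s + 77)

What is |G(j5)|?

|G(j5)| ≈ 0.09621

Substitute s = j5: numerator = 10, denominator = 52 + j90.
|G(j5)| = |10| / |52 + j90| = 10 / 103.94 ≈ 0.09621.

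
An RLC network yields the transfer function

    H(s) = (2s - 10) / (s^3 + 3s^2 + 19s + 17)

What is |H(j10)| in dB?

|H(j10)|_dB ≈ -31.7 dB

Substitute s = j10: numerator = -10 + j20, denominator = -283 - j810.
|H(j10)| = |-10 + j20| / |-283 - j810| = 22.361 / 858.01 ≈ 0.02606.
In decibels: 20·log₁₀(0.02606) ≈ -31.7 dB.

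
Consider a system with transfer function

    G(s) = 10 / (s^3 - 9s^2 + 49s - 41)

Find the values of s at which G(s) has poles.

s = 4 + 5j, 4 - 5j, 1

The poles are the roots of the denominator s^3 - 9s^2 + 49s - 41 = 0.
Trying s = 1: the polynomial evaluates to 0, so (s - 1) is a factor.
Dividing out leaves s^2 - 8s + 41 = 0.
The quadratic formula then gives s = 4 ± 5j.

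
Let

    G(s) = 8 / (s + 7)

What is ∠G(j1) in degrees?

At s = j1: numerator = 8, denominator = 7 + j1.
∠G = ∠num − ∠den = 0° − (8.1301°) = -8.130°.

∠G(j1) ≈ -8.130°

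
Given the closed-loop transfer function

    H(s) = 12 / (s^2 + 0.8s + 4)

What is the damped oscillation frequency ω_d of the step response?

Comparing s^2 + 0.8s + 4 to s^2 + 2ζωₙs + ωₙ²: ωₙ = 2 rad/s and ζ = 0.8/(2·2) = 0.2.
ζωₙ = 0.8/2 = 0.4, so ω_d = ωₙ√(1−ζ²) = √(ωₙ² − (ζωₙ)²) = √(4 − 0.4²) = √3.84 ≈ 1.960 rad/s.

ω_d ≈ 1.960 rad/s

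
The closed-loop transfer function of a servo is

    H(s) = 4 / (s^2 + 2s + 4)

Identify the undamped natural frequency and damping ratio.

Compare the denominator to the standard form s^2 + 2ζωₙs + ωₙ².
ωₙ² = 4, so ωₙ = 2 rad/s.
2ζωₙ = 2, so ζ = 2/(2·2) = 0.5.
With ζ = 0.5 the response is underdamped.

ωₙ = 2 rad/s, ζ = 0.5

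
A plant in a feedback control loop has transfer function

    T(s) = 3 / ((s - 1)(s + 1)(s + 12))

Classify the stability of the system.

The poles can be read from the denominator factors: s = 1, -1, -12.
Since the pole(s) at s = 1 lie in the right half-plane, the system is unstable.

unstable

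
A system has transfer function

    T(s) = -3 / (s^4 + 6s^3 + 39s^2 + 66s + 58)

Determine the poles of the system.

s = -2 ± 5j, -1 ± j

The poles are the roots of the denominator s^4 + 6s^3 + 39s^2 + 66s + 58 = 0.
No real roots exist; factor into two real quadratics: (s^2 + 4s + 29)(s^2 + 2s + 2) = 0.
Each quadratic gives a conjugate pair via the quadratic formula.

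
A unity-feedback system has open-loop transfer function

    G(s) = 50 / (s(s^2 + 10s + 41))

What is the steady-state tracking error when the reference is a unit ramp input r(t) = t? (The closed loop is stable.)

e_ss = 0.8200

G(s) has one pole at the origin.
This is a Type 1 system. Kv = lim_{s→0} s·G(s) = 50/41.
e_ss = 1/Kv = 1/(50/41) = 41/50 ≈ 0.8200.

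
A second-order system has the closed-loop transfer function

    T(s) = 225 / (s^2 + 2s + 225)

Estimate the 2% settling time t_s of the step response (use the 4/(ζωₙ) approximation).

Comparing s^2 + 2s + 225 to s^2 + 2ζωₙs + ωₙ²: ωₙ = 15 rad/s and ζ = 2/(2·15) ≈ 0.06667.
ζωₙ = 2/2 = 1, so t_s ≈ 4/(ζωₙ) = 4/1 = 4 s.

t_s ≈ 4 s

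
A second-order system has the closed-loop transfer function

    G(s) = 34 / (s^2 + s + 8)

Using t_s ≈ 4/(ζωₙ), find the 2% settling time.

t_s ≈ 8 s

Comparing s^2 + s + 8 to s^2 + 2ζωₙs + ωₙ²: ωₙ = √8 ≈ 2.828 rad/s and ζ = 1/(2·√8) ≈ 0.1768.
ζωₙ = 1/2 = 0.5, so t_s ≈ 4/(ζωₙ) = 4/0.5 = 8 s.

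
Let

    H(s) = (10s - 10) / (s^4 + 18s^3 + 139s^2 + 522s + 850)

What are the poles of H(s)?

s = -5 + 3j, -5 - 3j, -4 + 3j, -4 - 3j

The poles are the roots of the denominator s^4 + 18s^3 + 139s^2 + 522s + 850 = 0.
No real roots exist; factor into two real quadratics: (s^2 + 10s + 34)(s^2 + 8s + 25) = 0.
Each quadratic gives a conjugate pair via the quadratic formula.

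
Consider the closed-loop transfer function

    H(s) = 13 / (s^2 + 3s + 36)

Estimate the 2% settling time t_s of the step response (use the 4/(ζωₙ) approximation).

Comparing s^2 + 3s + 36 to s^2 + 2ζωₙs + ωₙ²: ωₙ = 6 rad/s and ζ = 3/(2·6) = 0.25.
ζωₙ = 3/2 = 1.5, so t_s ≈ 4/(ζωₙ) = 4/1.5 ≈ 2.667 s.

t_s ≈ 2.667 s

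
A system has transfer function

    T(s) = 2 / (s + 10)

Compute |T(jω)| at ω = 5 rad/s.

Substitute s = j5: numerator = 2, denominator = 10 + j5.
|T(j5)| = |2| / |10 + j5| = 2 / 11.180 ≈ 0.1789.

|T(j5)| ≈ 0.1789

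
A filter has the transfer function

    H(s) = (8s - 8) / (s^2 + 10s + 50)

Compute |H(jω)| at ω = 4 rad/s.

|H(j4)| ≈ 0.6283

Substitute s = j4: numerator = -8 + j32, denominator = 34 + j40.
|H(j4)| = |-8 + j32| / |34 + j40| = 32.985 / 52.498 ≈ 0.6283.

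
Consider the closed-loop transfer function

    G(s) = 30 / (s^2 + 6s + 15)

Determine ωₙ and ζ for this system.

Compare the denominator to the standard form s^2 + 2ζωₙs + ωₙ².
ωₙ² = 15, so ωₙ = √15 ≈ 3.873 rad/s.
2ζωₙ = 6, so ζ = 6/(2·√15) ≈ 0.7746.
With ζ = 0.7746 the response is underdamped.

ωₙ ≈ 3.873 rad/s, ζ ≈ 0.7746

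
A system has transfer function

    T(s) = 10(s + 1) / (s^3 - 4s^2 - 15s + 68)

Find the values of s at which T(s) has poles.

The poles are the roots of the denominator s^3 - 4s^2 - 15s + 68 = 0.
Trying s = -4: the polynomial evaluates to 0, so (s + 4) is a factor.
Dividing out leaves s^2 - 8s + 17 = 0.
The quadratic formula then gives s = 4 ± 1j.

s = 4 ± j, -4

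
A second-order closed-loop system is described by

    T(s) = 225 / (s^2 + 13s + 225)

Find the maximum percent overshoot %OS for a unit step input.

%OS ≈ 22.1%

Comparing s^2 + 13s + 225 to s^2 + 2ζωₙs + ωₙ²: ωₙ = 15 rad/s and ζ = 13/(2·15) ≈ 0.4333.
%OS = 100·exp(−πζ/√(1−ζ²)) = 100·exp(−π·0.4333/√(1−0.4333²)) ≈ 22.1%.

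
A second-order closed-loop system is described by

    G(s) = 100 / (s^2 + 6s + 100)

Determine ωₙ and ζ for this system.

ωₙ = 10 rad/s, ζ = 0.3

Compare the denominator to the standard form s^2 + 2ζωₙs + ωₙ².
ωₙ² = 100, so ωₙ = 10 rad/s.
2ζωₙ = 6, so ζ = 6/(2·10) = 0.3.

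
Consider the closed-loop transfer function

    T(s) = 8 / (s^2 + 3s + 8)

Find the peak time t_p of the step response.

t_p ≈ 1.310 s

Comparing s^2 + 3s + 8 to s^2 + 2ζωₙs + ωₙ²: ωₙ = √8 ≈ 2.828 rad/s and ζ = 3/(2·√8) ≈ 0.5303.
ζωₙ = 3/2 = 1.5, so ω_d = ωₙ√(1−ζ²) = √(ωₙ² − (ζωₙ)²) = √(8 − 1.5²) = √5.75 ≈ 2.398 rad/s.
t_p = π/ω_d = π/2.398 ≈ 1.310 s.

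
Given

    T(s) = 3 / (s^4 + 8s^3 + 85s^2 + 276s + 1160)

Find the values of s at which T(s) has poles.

s = -2 ± 5j, -2 ± 6j

The poles are the roots of the denominator s^4 + 8s^3 + 85s^2 + 276s + 1160 = 0.
No real roots exist; factor into two real quadratics: (s^2 + 4s + 29)(s^2 + 4s + 40) = 0.
Each quadratic gives a conjugate pair via the quadratic formula.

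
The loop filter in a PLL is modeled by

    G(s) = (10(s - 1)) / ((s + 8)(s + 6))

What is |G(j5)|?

|G(j5)| ≈ 0.6920

Substitute s = j5: numerator = -10 + j50, denominator = 23 + j70.
|G(j5)| = |-10 + j50| / |23 + j70| = 50.990 / 73.682 ≈ 0.6920.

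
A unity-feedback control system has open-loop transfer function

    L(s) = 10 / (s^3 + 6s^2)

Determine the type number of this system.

Type 2

Factor s from the denominator: s^3 + 6s^2 = s^2·(s + 6).
There are 2 poles at the origin, so the system is Type 2.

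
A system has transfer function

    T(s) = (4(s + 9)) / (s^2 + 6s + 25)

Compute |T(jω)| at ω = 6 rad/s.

Substitute s = j6: numerator = 36 + j24, denominator = -11 + j36.
|T(j6)| = |36 + j24| / |-11 + j36| = 43.267 / 37.643 ≈ 1.149.

|T(j6)| ≈ 1.149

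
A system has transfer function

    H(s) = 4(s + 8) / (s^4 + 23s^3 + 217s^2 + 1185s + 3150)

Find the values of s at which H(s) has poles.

s = -3 + 6j, -3 - 6j, -7, -10

The poles are the roots of the denominator s^4 + 23s^3 + 217s^2 + 1185s + 3150 = 0.
Trying s = -7: the polynomial evaluates to 0, so (s + 7) is a factor.
Dividing out leaves s^3 + 16s^2 + 105s + 450 = 0.
This factors further as (s^2 + 6s + 45)(s + 10) = 0.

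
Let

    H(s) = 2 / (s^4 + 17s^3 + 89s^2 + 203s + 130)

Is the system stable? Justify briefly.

The denominator s^4 + 17s^3 + 89s^2 + 203s + 130 factors as (s^2 + 6s + 13)(s + 10)(s + 1), giving poles at s = -3 ± 2j, -10, -1.
Since all poles lie strictly in the left half-plane, the system is stable.

stable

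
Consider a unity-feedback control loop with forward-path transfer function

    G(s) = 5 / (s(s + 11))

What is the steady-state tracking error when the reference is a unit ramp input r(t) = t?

G(s) has one pole at the origin.
This is a Type 1 system. Kv = lim_{s→0} s·G(s) = 5/11.
e_ss = 1/Kv = 1/(5/11) = 11/5 ≈ 2.200.

e_ss = 2.200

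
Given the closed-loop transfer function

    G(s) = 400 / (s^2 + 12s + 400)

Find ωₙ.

Compare the denominator to the standard form s^2 + 2ζωₙs + ωₙ².
ωₙ² = 400, so ωₙ = 20 rad/s.

ωₙ = 20 rad/s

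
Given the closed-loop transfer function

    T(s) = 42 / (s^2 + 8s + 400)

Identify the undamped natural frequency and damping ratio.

Compare the denominator to the standard form s^2 + 2ζωₙs + ωₙ².
ωₙ² = 400, so ωₙ = 20 rad/s.
2ζωₙ = 8, so ζ = 8/(2·20) = 0.2.

ωₙ = 20 rad/s, ζ = 0.2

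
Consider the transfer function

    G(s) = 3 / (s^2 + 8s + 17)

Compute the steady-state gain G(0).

Set s = 0: G(0) = (3) / (17) = 3/17.

G(0) = 3/17 ≈ 0.1765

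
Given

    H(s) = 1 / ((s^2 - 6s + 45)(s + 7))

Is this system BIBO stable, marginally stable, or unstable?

The poles can be read from the denominator factors: s = 3 ± 6j, -7.
Since the pole(s) at s = 3 ± 6j lie in the right half-plane, the system is unstable.

unstable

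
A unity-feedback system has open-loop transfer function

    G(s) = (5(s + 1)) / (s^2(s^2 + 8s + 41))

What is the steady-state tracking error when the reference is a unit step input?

e_ss = 0

G(s) has 2 poles at the origin.
This is a Type 2 system; for a step input the steady-state error is zero.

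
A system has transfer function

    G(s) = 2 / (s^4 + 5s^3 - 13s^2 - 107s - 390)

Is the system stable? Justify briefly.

unstable

The denominator s^4 + 5s^3 - 13s^2 - 107s - 390 factors as (s + 6)(s - 5)(s^2 + 4s + 13), giving poles at s = -6, 5, -2 + 3j, -2 - 3j.
Since the pole(s) at s = 5 lie in the right half-plane, the system is unstable.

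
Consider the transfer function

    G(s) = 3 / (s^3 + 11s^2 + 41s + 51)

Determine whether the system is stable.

stable

The denominator s^3 + 11s^2 + 41s + 51 factors as (s + 3)(s^2 + 8s + 17), giving poles at s = -3, -4 + j, -4 - j.
Since all poles lie strictly in the left half-plane, the system is stable.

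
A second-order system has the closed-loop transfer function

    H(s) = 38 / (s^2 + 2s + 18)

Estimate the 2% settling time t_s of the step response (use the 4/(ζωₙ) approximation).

t_s ≈ 4 s

Comparing s^2 + 2s + 18 to s^2 + 2ζωₙs + ωₙ²: ωₙ = √18 ≈ 4.243 rad/s and ζ = 2/(2·√18) ≈ 0.2357.
ζωₙ = 2/2 = 1, so t_s ≈ 4/(ζωₙ) = 4/1 = 4 s.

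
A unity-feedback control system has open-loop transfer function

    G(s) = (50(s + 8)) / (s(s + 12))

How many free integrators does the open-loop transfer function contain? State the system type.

The denominator has 1 factor of s at the origin (free integrator), so this is a Type 1 system.

Type 1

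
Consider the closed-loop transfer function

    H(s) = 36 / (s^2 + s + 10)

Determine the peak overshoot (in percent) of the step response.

Comparing s^2 + s + 10 to s^2 + 2ζωₙs + ωₙ²: ωₙ = √10 ≈ 3.162 rad/s and ζ = 1/(2·√10) ≈ 0.1581.
%OS = 100·exp(−πζ/√(1−ζ²)) = 100·exp(−π·0.1581/√(1−0.1581²)) ≈ 60.5%.

%OS ≈ 60.5%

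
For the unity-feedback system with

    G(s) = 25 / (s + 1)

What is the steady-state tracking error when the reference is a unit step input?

e_ss = 0.03846

G(s) has no poles at the origin.
This is a Type 0 system. Kp = lim_{s→0} G(s) = 25/1.
e_ss = 1/(1 + Kp) = 1/(1 + 25) = 1/26 ≈ 0.03846.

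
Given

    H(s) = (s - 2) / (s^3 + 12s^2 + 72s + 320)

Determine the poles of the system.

The poles are the roots of the denominator s^3 + 12s^2 + 72s + 320 = 0.
Trying s = -8: the polynomial evaluates to 0, so (s + 8) is a factor.
Dividing out leaves s^2 + 4s + 40 = 0.
The quadratic formula then gives s = -2 ± 6j.

s = -2 ± 6j, -8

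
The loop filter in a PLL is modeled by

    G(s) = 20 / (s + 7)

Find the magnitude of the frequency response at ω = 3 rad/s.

|G(j3)| ≈ 2.626

Substitute s = j3: numerator = 20, denominator = 7 + j3.
|G(j3)| = |20| / |7 + j3| = 20 / 7.6158 ≈ 2.626.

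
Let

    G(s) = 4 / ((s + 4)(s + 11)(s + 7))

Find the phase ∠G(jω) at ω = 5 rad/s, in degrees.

∠G(j5) ≈ -111.3°

At s = j5: numerator = 4, denominator = -242 + j620.
∠G = ∠num − ∠den = 0° − (111.32°) = -111.3°.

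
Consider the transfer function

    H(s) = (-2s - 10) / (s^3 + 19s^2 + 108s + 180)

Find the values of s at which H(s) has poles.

s = -3, -10, -6

The poles are the roots of the denominator s^3 + 19s^2 + 108s + 180 = 0.
Trying s = -3: the polynomial evaluates to 0, so (s + 3) is a factor.
Dividing out leaves s^2 + 16s + 60 = 0.
Factoring the quadratic: (s + 10)(s + 6) = 0.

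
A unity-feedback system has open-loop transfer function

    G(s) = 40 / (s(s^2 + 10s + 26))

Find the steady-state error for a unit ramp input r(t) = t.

G(s) has one pole at the origin.
This is a Type 1 system. Kv = lim_{s→0} s·G(s) = 40/26 = 20/13.
e_ss = 1/Kv = 1/(20/13) = 13/20 ≈ 0.6500.

e_ss = 0.6500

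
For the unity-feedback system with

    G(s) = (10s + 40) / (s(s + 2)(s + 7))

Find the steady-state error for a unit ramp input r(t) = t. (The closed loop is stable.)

G(s) has one pole at the origin.
This is a Type 1 system. Kv = lim_{s→0} s·G(s) = 40/14 = 20/7.
e_ss = 1/Kv = 1/(20/7) = 7/20 ≈ 0.3500.

e_ss = 0.3500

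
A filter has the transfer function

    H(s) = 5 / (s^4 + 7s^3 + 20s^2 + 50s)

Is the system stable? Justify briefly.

marginally stable

The denominator s^4 + 7s^3 + 20s^2 + 50s factors as s(s + 5)(s^2 + 2s + 10), giving poles at s = 0, -5, -1 + 3j, -1 - 3j.
Since the simple pole(s) at s = 0 lie on the jω-axis with none in the right half-plane, the system is marginally stable.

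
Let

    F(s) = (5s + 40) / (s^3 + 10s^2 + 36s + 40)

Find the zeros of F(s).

Set the numerator to zero: 5s + 40 = 0, i.e. 5·(s + 8) = 0.
So s = -8.

s = -8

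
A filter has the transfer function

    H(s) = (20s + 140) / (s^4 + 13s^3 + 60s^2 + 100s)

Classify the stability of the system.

marginally stable

The denominator s^4 + 13s^3 + 60s^2 + 100s factors as s(s^2 + 8s + 20)(s + 5), giving poles at s = 0, -4 + 2j, -4 - 2j, -5.
Since the simple pole(s) at s = 0 lie on the jω-axis with none in the right half-plane, the system is marginally stable.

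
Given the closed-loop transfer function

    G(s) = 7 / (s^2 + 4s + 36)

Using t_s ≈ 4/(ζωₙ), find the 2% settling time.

Comparing s^2 + 4s + 36 to s^2 + 2ζωₙs + ωₙ²: ωₙ = 6 rad/s and ζ = 4/(2·6) ≈ 0.3333.
ζωₙ = 4/2 = 2, so t_s ≈ 4/(ζωₙ) = 4/2 = 2 s.

t_s ≈ 2 s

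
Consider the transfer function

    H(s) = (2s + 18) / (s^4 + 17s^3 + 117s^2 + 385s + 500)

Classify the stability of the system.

stable

The denominator s^4 + 17s^3 + 117s^2 + 385s + 500 factors as (s + 5)(s^2 + 8s + 25)(s + 4), giving poles at s = -5, -4 ± 3j, -4.
Since all poles lie strictly in the left half-plane, the system is stable.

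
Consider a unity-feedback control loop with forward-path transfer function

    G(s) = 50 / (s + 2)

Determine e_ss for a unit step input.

G(s) has no poles at the origin.
This is a Type 0 system. Kp = lim_{s→0} G(s) = 50/2 = 25.
e_ss = 1/(1 + Kp) = 1/(1 + 25) = 1/26 ≈ 0.03846.

e_ss = 0.03846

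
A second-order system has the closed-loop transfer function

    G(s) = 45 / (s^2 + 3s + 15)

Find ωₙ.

Compare the denominator to the standard form s^2 + 2ζωₙs + ωₙ².
ωₙ² = 15, so ωₙ = √15 ≈ 3.873 rad/s.

ωₙ ≈ 3.873 rad/s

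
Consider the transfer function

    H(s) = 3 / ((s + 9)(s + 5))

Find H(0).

H(0) = 1/15 ≈ 0.06667

At s = 0 each factor (s + a) contributes a and each (s^2 + bs + c) contributes c.
H(0) = 3·1 / ((9) · (5)) = 3/45 = 1/15.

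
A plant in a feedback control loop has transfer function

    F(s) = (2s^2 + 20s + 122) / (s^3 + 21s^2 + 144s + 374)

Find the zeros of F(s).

s = -5 ± 6j

Set the numerator to zero: 2s^2 + 20s + 122 = 0, i.e. 2·(s^2 + 10s + 61) = 0.
Factoring: (s^2 + 10s + 61) = 0.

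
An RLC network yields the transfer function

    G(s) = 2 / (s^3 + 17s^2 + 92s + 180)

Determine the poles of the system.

The poles are the roots of the denominator s^3 + 17s^2 + 92s + 180 = 0.
Trying s = -9: the polynomial evaluates to 0, so (s + 9) is a factor.
Dividing out leaves s^2 + 8s + 20 = 0.
The quadratic formula then gives s = -4 ± 2j.

s = -4 + 2j, -4 - 2j, -9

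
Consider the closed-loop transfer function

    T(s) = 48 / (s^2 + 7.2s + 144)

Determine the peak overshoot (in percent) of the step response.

%OS ≈ 37.2%

Comparing s^2 + 7.2s + 144 to s^2 + 2ζωₙs + ωₙ²: ωₙ = 12 rad/s and ζ = 7.2/(2·12) = 0.3.
%OS = 100·exp(−πζ/√(1−ζ²)) = 100·exp(−π·0.3/√(1−0.3²)) ≈ 37.2%.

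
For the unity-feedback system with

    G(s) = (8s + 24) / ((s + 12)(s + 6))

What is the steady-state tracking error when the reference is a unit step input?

G(s) has no poles at the origin.
This is a Type 0 system. Kp = lim_{s→0} G(s) = 24/72 = 1/3.
e_ss = 1/(1 + Kp) = 1/(1 + 1/3) = 3/4 ≈ 0.7500.

e_ss = 0.7500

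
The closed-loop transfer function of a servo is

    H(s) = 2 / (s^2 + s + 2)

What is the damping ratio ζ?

Compare the denominator to the standard form s^2 + 2ζωₙs + ωₙ².
ωₙ² = 2, so ωₙ = √2 ≈ 1.414 rad/s.
2ζωₙ = 1, so ζ = 1/(2·√2) ≈ 0.3536.
With ζ = 0.3536 the response is underdamped.

ζ ≈ 0.3536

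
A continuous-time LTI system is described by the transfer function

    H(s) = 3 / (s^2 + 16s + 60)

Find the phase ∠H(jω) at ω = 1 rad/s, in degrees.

∠H(j1) ≈ -15.17°

At s = j1: numerator = 3, denominator = 59 + j16.
∠H = ∠num − ∠den = 0° − (15.173°) = -15.17°.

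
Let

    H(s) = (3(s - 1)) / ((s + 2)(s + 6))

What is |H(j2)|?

Substitute s = j2: numerator = -3 + j6, denominator = 8 + j16.
|H(j2)| = |-3 + j6| / |8 + j16| = 6.7082 / 17.889 = 0.3750.

|H(j2)| = 0.3750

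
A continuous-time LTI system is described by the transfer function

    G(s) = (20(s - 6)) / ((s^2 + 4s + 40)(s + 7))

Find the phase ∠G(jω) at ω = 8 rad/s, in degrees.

∠G(j8) ≈ -48.81°

At s = j8: numerator = -120 + j160, denominator = -424 + j32.
∠G = ∠num − ∠den = 126.87° − (175.68°) = -48.81°.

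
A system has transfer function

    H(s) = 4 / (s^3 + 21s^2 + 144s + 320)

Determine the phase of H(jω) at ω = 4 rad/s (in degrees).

∠H(j4) ≈ -91.79°

At s = j4: numerator = 4, denominator = -16 + j512.
∠H = ∠num − ∠den = 0° − (91.790°) = -91.79°.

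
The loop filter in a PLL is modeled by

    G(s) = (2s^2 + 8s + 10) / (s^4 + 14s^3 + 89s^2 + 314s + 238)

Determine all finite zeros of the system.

s = -2 ± j

Set the numerator to zero: 2s^2 + 8s + 10 = 0, i.e. 2·(s^2 + 4s + 5) = 0.
Factoring: (s^2 + 4s + 5) = 0.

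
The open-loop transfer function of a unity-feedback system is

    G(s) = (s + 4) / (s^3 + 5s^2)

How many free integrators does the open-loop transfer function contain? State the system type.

The denominator has 2 factors of s at the origin (free integrators), so this is a Type 2 system.

Type 2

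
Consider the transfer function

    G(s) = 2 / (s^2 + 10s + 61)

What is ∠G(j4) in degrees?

∠G(j4) ≈ -41.63°

At s = j4: numerator = 2, denominator = 45 + j40.
∠G = ∠num − ∠den = 0° − (41.634°) = -41.63°.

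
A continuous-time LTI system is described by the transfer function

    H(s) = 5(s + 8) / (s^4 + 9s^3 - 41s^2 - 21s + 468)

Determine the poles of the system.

s = 3 + 2j, 3 - 2j, -12, -3

The poles are the roots of the denominator s^4 + 9s^3 - 41s^2 - 21s + 468 = 0.
Trying s = -12: the polynomial evaluates to 0, so (s + 12) is a factor.
Dividing out leaves s^3 - 3s^2 - 5s + 39 = 0.
This factors further as (s^2 - 6s + 13)(s + 3) = 0.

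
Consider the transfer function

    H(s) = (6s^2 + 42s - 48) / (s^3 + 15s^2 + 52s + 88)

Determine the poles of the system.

The poles are the roots of the denominator s^3 + 15s^2 + 52s + 88 = 0.
Trying s = -11: the polynomial evaluates to 0, so (s + 11) is a factor.
Dividing out leaves s^2 + 4s + 8 = 0.
The quadratic formula then gives s = -2 ± 2j.

s = -2 ± 2j, -11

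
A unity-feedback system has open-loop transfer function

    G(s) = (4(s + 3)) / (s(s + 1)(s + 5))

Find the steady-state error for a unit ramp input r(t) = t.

G(s) has one pole at the origin.
This is a Type 1 system. Kv = lim_{s→0} s·G(s) = 12/5.
e_ss = 1/Kv = 1/(12/5) = 5/12 ≈ 0.4167.

e_ss = 0.4167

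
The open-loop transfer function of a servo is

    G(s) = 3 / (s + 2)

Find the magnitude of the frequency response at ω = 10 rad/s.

|G(j10)| ≈ 0.2942

Substitute s = j10: numerator = 3, denominator = 2 + j10.
|G(j10)| = |3| / |2 + j10| = 3 / 10.198 ≈ 0.2942.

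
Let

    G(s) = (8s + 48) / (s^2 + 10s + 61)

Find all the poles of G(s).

The poles are the roots of the denominator s^2 + 10s + 61 = 0.
Using the quadratic formula: s = (-10 ± √(-144))/2 = -5 ± 6j.

s = -5 + 6j, -5 - 6j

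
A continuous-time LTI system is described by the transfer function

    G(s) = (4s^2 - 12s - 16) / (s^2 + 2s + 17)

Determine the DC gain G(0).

Set s = 0: G(0) = (-16) / (17) = -16/17.

G(0) = -16/17 ≈ -0.9412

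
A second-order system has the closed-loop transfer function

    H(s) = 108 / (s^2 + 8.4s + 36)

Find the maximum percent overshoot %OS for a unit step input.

Comparing s^2 + 8.4s + 36 to s^2 + 2ζωₙs + ωₙ²: ωₙ = 6 rad/s and ζ = 8.4/(2·6) = 0.7.
%OS = 100·exp(−πζ/√(1−ζ²)) = 100·exp(−π·0.7/√(1−0.7²)) ≈ 4.60%.

%OS ≈ 4.60%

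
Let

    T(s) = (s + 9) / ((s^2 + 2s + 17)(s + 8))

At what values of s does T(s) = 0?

s = -9

Set the numerator to zero: s + 9 = 0.
So s = -9.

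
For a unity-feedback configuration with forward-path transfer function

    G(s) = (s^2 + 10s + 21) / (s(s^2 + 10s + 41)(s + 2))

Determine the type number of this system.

Type 1

The denominator has 1 factor of s at the origin (free integrator), so this is a Type 1 system.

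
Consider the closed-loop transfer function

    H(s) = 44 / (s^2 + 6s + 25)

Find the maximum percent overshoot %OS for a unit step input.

%OS ≈ 9.48%

Comparing s^2 + 6s + 25 to s^2 + 2ζωₙs + ωₙ²: ωₙ = 5 rad/s and ζ = 6/(2·5) = 0.6.
%OS = 100·exp(−πζ/√(1−ζ²)) = 100·exp(−π·0.6/√(1−0.6²)) ≈ 9.48%.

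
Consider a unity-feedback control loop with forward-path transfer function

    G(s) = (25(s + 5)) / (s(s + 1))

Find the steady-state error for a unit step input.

e_ss = 0

G(s) has one pole at the origin.
This is a Type 1 system; for a step input the steady-state error is zero.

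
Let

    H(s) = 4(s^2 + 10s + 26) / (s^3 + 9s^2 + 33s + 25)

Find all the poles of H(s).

The poles are the roots of the denominator s^3 + 9s^2 + 33s + 25 = 0.
Trying s = -1: the polynomial evaluates to 0, so (s + 1) is a factor.
Dividing out leaves s^2 + 8s + 25 = 0.
The quadratic formula then gives s = -4 ± 3j.

s = -4 ± 3j, -1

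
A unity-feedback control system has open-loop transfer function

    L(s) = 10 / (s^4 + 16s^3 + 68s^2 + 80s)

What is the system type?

Factor s from the denominator: s^4 + 16s^3 + 68s^2 + 80s = s·(s^3 + 16s^2 + 68s + 80).
There is 1 pole at the origin, so the system is Type 1.

Type 1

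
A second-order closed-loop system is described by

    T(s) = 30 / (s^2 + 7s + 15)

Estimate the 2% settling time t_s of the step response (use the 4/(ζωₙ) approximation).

t_s ≈ 1.143 s

Comparing s^2 + 7s + 15 to s^2 + 2ζωₙs + ωₙ²: ωₙ = √15 ≈ 3.873 rad/s and ζ = 7/(2·√15) ≈ 0.9037.
ζωₙ = 7/2 = 3.5, so t_s ≈ 4/(ζωₙ) = 4/3.5 ≈ 1.143 s.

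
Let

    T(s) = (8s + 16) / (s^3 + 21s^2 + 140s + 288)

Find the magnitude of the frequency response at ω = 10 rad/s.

|T(j10)| ≈ 0.04397

Substitute s = j10: numerator = 16 + j80, denominator = -1812 + j400.
|T(j10)| = |16 + j80| / |-1812 + j400| = 81.584 / 1855.6 ≈ 0.04397.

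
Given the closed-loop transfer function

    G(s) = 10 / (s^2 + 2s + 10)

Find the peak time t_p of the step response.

t_p ≈ 1.047 s

Comparing s^2 + 2s + 10 to s^2 + 2ζωₙs + ωₙ²: ωₙ = √10 ≈ 3.162 rad/s and ζ = 2/(2·√10) ≈ 0.3162.
ζωₙ = 2/2 = 1, so ω_d = ωₙ√(1−ζ²) = √(ωₙ² − (ζωₙ)²) = √(10 − 1²) = √9 = 3 rad/s.
t_p = π/ω_d = π/3 ≈ 1.047 s.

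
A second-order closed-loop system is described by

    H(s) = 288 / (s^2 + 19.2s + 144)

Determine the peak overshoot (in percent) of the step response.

Comparing s^2 + 19.2s + 144 to s^2 + 2ζωₙs + ωₙ²: ωₙ = 12 rad/s and ζ = 19.2/(2·12) = 0.8.
%OS = 100·exp(−πζ/√(1−ζ²)) = 100·exp(−π·0.8/√(1−0.8²)) ≈ 1.52%.

%OS ≈ 1.52%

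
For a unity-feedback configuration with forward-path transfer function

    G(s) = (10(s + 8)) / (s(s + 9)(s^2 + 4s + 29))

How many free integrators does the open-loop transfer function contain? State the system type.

Type 1

The denominator has 1 factor of s at the origin (free integrator), so this is a Type 1 system.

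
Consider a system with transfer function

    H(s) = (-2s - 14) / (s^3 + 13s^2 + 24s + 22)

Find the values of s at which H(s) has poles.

s = -1 ± j, -11

The poles are the roots of the denominator s^3 + 13s^2 + 24s + 22 = 0.
Trying s = -11: the polynomial evaluates to 0, so (s + 11) is a factor.
Dividing out leaves s^2 + 2s + 2 = 0.
The quadratic formula then gives s = -1 ± 1j.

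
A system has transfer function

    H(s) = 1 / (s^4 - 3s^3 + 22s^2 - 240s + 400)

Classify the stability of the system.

The denominator s^4 - 3s^3 + 22s^2 - 240s + 400 factors as (s^2 + 4s + 40)(s - 5)(s - 2), giving poles at s = -2 ± 6j, 5, 2.
Since the pole(s) at s = 5, 2 lie in the right half-plane, the system is unstable.

unstable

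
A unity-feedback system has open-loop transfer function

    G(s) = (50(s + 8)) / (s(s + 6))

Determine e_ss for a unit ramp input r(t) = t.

G(s) has one pole at the origin.
This is a Type 1 system. Kv = lim_{s→0} s·G(s) = 400/6 = 200/3.
e_ss = 1/Kv = 1/(200/3) = 3/200 ≈ 0.01500.

e_ss = 0.01500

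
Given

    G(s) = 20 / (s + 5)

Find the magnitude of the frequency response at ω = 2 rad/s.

|G(j2)| ≈ 3.714

Substitute s = j2: numerator = 20, denominator = 5 + j2.
|G(j2)| = |20| / |5 + j2| = 20 / 5.3852 ≈ 3.714.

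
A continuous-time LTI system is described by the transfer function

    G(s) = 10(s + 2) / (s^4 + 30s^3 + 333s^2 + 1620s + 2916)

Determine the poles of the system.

The poles are the roots of the denominator s^4 + 30s^3 + 333s^2 + 1620s + 2916 = 0.
Trying s = -9: the polynomial evaluates to 0, so (s + 9) is a factor.
Dividing out leaves s^3 + 21s^2 + 144s + 324 = 0.
This factors further as (s + 6)^2(s + 9) = 0.

s = -9, -6, -9, -6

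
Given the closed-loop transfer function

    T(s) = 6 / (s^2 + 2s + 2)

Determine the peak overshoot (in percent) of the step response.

%OS ≈ 4.32%

Comparing s^2 + 2s + 2 to s^2 + 2ζωₙs + ωₙ²: ωₙ = √2 ≈ 1.414 rad/s and ζ = 2/(2·√2) ≈ 0.7071.
%OS = 100·exp(−πζ/√(1−ζ²)) = 100·exp(−π·0.7071/√(1−0.7071²)) ≈ 4.32%.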